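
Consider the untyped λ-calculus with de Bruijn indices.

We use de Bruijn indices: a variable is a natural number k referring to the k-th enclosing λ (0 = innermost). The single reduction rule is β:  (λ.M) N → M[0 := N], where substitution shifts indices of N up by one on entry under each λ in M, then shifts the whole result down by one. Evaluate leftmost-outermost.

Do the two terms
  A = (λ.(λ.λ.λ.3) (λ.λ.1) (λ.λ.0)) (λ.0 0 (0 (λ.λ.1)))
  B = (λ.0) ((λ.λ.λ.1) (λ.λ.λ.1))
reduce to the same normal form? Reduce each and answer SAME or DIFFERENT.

Answer: DIFFERENT — A ⇓ λ.λ.0 0 (0 (λ.λ.1)), B ⇓ λ.λ.1

Derivation:
Term A:
  start: (λ.(λ.λ.λ.3) (λ.λ.1) (λ.λ.0)) (λ.0 0 (0 (λ.λ.1)))
  →1  (λ.λ.λ.λ.0 0 (0 (λ.λ.1))) (λ.λ.1) (λ.λ.0)
  →2  (λ.λ.λ.0 0 (0 (λ.λ.1))) (λ.λ.0)
  →3  λ.λ.0 0 (0 (λ.λ.1))

Term B:
  start: (λ.0) ((λ.λ.λ.1) (λ.λ.λ.1))
  →1  (λ.λ.λ.1) (λ.λ.λ.1)
  →2  λ.λ.1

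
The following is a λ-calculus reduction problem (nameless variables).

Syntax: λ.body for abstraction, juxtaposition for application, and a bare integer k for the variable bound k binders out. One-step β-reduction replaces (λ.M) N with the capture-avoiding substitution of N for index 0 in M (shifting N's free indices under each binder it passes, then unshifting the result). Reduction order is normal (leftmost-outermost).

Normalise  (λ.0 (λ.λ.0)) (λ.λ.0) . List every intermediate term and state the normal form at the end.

Answer: normal form = λ.0  (in 2 steps)

Reduction:
  start: (λ.0 (λ.λ.0)) (λ.λ.0)
  [1] (λ.λ.0) (λ.λ.0)
  [2] λ.0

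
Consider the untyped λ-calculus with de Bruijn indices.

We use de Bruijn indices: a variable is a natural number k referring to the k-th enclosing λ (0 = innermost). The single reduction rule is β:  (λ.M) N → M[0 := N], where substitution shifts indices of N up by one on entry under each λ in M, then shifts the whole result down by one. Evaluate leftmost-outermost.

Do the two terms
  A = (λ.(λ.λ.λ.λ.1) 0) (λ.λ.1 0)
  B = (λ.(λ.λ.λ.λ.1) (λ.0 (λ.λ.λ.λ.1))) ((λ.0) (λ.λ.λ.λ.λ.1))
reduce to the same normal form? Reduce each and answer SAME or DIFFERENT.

Term A:
  start: (λ.(λ.λ.λ.λ.1) 0) (λ.λ.1 0)
  step 1: (λ.λ.λ.λ.1) (λ.λ.1 0)
  step 2: λ.λ.λ.1

Term B:
  start: (λ.(λ.λ.λ.λ.1) (λ.0 (λ.λ.λ.λ.1))) ((λ.0) (λ.λ.λ.λ.λ.1))
  step 1: (λ.λ.λ.λ.1) (λ.0 (λ.λ.λ.λ.1))
  step 2: λ.λ.λ.1

Answer: SAME — A ⇓ λ.λ.λ.1, B ⇓ λ.λ.λ.1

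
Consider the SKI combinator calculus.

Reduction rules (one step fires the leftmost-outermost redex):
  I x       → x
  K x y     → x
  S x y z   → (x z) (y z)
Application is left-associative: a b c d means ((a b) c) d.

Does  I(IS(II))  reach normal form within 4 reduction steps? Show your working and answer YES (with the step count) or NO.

Answer: YES — reaches normal form SI in 3 ≤ 4 steps

Reduction:
  start: I(IS(II))
  [1] IS(II)
  [2] S(II)
  [3] SI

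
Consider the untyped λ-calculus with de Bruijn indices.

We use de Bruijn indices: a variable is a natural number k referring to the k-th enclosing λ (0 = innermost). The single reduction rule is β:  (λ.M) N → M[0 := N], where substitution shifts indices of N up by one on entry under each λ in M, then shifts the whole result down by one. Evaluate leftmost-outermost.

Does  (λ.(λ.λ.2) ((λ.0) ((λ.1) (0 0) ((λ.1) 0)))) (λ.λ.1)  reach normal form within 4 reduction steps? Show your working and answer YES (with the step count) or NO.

  start: (λ.(λ.λ.2) ((λ.0) ((λ.1) (0 0) ((λ.1) 0)))) (λ.λ.1)
  →1  (λ.λ.λ.λ.1) ((λ.0) ((λ.λ.λ.1) ((λ.λ.1) (λ.λ.1)) ((λ.λ.λ.1) (λ.λ.1))))
  →2  λ.λ.λ.1

Answer: YES — reaches normal form λ.λ.λ.1 in 2 ≤ 4 steps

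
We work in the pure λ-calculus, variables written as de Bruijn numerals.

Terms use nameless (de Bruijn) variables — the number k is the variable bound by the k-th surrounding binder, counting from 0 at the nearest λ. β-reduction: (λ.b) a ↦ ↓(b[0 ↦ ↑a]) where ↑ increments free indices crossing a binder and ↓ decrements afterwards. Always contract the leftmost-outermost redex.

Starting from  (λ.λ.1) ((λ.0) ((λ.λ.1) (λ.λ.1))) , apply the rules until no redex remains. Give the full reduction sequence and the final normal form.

Answer: normal form = λ.λ.λ.λ.1  (in 3 steps)

Derivation:
  start: (λ.λ.1) ((λ.0) ((λ.λ.1) (λ.λ.1)))
  [1] λ.(λ.0) ((λ.λ.1) (λ.λ.1))
  [2] λ.(λ.λ.1) (λ.λ.1)
  [3] λ.λ.λ.λ.1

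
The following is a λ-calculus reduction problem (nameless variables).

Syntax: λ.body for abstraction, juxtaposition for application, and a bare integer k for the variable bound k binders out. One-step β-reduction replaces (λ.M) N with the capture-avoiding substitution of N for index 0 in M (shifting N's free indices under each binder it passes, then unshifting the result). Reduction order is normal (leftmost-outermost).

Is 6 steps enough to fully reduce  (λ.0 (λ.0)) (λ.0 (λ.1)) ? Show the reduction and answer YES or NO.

Answer: YES — reaches normal form λ.λ.0 in 3 ≤ 6 steps

Derivation:
  start: (λ.0 (λ.0)) (λ.0 (λ.1))
  step 1: (λ.0 (λ.1)) (λ.0)
  step 2: (λ.0) (λ.λ.0)
  step 3: λ.λ.0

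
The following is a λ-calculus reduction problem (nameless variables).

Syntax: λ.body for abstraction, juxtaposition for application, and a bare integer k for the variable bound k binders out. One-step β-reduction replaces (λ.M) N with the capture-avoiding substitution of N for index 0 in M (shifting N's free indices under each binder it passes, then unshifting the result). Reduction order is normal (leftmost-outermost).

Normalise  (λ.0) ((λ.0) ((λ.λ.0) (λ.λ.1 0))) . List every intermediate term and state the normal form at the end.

Answer: normal form = λ.0  (in 3 steps)

Working:
  start: (λ.0) ((λ.0) ((λ.λ.0) (λ.λ.1 0)))
  [1] (λ.0) ((λ.λ.0) (λ.λ.1 0))
  [2] (λ.λ.0) (λ.λ.1 0)
  [3] λ.0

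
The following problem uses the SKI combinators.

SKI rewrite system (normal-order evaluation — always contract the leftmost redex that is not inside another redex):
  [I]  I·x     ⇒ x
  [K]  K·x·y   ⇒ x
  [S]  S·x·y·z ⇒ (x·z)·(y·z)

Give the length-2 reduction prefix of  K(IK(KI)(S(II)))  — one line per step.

Answer: after 2 steps: K(KI)

Reduction:
  start: K(IK(KI)(S(II)))
  →1  K(K(KI)(S(II)))
  →2  K(KI)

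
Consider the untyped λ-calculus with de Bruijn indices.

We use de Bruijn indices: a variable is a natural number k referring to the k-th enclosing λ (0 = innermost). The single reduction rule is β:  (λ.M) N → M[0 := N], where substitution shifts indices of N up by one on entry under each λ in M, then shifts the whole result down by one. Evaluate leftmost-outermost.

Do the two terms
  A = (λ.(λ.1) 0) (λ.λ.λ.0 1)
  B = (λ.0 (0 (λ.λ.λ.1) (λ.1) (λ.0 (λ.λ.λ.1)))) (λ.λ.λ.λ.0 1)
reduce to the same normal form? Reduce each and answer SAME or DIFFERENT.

Term A:
  start: (λ.(λ.1) 0) (λ.λ.λ.0 1)
  [1] (λ.λ.λ.λ.0 1) (λ.λ.λ.0 1)
  [2] λ.λ.λ.0 1

Term B:
  start: (λ.0 (0 (λ.λ.λ.1) (λ.1) (λ.0 (λ.λ.λ.1)))) (λ.λ.λ.λ.0 1)
  [1] (λ.λ.λ.λ.0 1) ((λ.λ.λ.λ.0 1) (λ.λ.λ.1) (λ.λ.λ.λ.λ.0 1) (λ.0 (λ.λ.λ.1)))
  [2] λ.λ.λ.0 1

Answer: SAME — A ⇓ λ.λ.λ.0 1, B ⇓ λ.λ.λ.0 1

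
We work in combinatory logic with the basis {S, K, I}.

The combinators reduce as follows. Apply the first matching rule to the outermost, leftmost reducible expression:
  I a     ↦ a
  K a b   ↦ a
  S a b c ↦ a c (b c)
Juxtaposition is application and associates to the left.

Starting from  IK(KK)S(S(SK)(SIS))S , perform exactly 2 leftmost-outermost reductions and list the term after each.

Answer: after 2 steps: KK(S(SK)(SIS))S

Reduction:
  start: IK(KK)S(S(SK)(SIS))S
  →1  K(KK)S(S(SK)(SIS))S
  →2  KK(S(SK)(SIS))S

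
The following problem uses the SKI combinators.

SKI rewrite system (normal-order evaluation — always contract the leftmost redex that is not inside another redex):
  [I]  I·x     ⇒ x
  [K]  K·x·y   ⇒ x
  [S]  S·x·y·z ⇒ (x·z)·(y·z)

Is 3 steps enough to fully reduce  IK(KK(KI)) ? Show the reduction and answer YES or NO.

Answer: YES — reaches normal form KK in 2 ≤ 3 steps

Reduction:
  start: IK(KK(KI))
  [1] K(KK(KI))
  [2] KK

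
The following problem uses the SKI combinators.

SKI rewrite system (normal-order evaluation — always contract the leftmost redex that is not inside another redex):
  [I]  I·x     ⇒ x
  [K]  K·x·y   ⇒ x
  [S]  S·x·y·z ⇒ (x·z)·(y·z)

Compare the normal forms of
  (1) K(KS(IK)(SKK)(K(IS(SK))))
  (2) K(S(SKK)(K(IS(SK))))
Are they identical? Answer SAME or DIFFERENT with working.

Answer: SAME — A ⇓ K(S(SKK)(K(S(SK)))), B ⇓ K(S(SKK)(K(S(SK))))

Derivation:
Term A:
  start: K(KS(IK)(SKK)(K(IS(SK))))
  [1] K(S(SKK)(K(IS(SK))))
  [2] K(S(SKK)(K(S(SK))))

Term B:
  start: K(S(SKK)(K(IS(SK))))
  [1] K(S(SKK)(K(S(SK))))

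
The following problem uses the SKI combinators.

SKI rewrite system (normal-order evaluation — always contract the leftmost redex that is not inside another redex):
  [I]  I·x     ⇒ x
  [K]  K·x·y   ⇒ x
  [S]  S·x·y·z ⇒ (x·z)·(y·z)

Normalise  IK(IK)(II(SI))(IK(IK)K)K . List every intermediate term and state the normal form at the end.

  start: IK(IK)(II(SI))(IK(IK)K)K
  →1  K(IK)(II(SI))(IK(IK)K)K
  →2  IK(IK(IK)K)K
  →3  K(IK(IK)K)K
  →4  IK(IK)K
  →5  K(IK)K
  →6  IK
  →7  K

Answer: normal form = K  (in 7 steps)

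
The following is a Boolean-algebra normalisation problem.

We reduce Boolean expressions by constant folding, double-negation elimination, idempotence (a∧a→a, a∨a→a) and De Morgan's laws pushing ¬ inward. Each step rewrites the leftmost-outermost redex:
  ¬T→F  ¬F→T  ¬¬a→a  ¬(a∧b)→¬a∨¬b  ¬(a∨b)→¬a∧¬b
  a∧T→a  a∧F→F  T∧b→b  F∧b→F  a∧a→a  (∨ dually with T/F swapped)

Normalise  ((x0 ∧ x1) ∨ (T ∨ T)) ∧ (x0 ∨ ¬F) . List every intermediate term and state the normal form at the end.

  start: ((x0 ∧ x1) ∨ (T ∨ T)) ∧ (x0 ∨ ¬F)
  [1] ((x0 ∧ x1) ∨ T) ∧ (x0 ∨ ¬F)
  [2] T ∧ (x0 ∨ ¬F)
  [3] x0 ∨ ¬F
  [4] x0 ∨ T
  [5] T

Answer: normal form = T  (in 5 steps)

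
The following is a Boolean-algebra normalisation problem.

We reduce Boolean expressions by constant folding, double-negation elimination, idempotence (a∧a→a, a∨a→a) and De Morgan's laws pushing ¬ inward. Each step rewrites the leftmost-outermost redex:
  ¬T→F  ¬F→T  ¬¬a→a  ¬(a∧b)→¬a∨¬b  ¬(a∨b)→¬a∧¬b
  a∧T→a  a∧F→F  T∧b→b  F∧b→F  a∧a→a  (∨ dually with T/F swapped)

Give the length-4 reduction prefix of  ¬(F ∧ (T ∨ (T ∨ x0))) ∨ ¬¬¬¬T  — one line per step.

Answer: after 4 steps: T

Working:
  start: ¬(F ∧ (T ∨ (T ∨ x0))) ∨ ¬¬¬¬T
  [1] (¬F ∨ ¬(T ∨ (T ∨ x0))) ∨ ¬¬¬¬T
  [2] (T ∨ ¬(T ∨ (T ∨ x0))) ∨ ¬¬¬¬T
  [3] T ∨ ¬¬¬¬T
  [4] T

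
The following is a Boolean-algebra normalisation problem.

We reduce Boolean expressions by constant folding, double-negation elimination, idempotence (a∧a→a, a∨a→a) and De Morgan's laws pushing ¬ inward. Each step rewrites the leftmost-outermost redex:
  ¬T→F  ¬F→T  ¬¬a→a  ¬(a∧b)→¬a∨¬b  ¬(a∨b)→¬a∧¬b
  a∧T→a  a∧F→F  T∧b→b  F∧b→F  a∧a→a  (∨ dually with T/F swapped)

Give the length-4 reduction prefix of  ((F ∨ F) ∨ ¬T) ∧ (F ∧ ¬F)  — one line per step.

Answer: after 4 steps: F

Derivation:
  start: ((F ∨ F) ∨ ¬T) ∧ (F ∧ ¬F)
  [1] (F ∨ ¬T) ∧ (F ∧ ¬F)
  [2] ¬T ∧ (F ∧ ¬F)
  [3] F ∧ (F ∧ ¬F)
  [4] F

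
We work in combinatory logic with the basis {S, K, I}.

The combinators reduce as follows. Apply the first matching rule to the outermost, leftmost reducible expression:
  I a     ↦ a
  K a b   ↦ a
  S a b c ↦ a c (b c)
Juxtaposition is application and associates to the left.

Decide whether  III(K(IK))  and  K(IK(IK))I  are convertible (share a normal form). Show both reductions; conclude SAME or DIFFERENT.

Answer: SAME — A ⇓ KK, B ⇓ KK

Derivation:
Term A:
  start: III(K(IK))
  →1  II(K(IK))
  →2  I(K(IK))
  →3  K(IK)
  →4  KK

Term B:
  start: K(IK(IK))I
  →1  IK(IK)
  →2  K(IK)
  →3  KK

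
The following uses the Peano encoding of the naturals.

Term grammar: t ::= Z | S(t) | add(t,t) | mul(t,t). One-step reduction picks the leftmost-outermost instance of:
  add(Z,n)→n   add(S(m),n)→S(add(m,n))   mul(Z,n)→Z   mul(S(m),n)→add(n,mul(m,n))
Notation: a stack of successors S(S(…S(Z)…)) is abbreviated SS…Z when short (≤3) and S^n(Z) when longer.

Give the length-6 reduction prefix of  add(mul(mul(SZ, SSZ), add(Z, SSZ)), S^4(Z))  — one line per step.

  start: add(mul(mul(SZ, SSZ), add(Z, SSZ)), S^4(Z))
  →1  add(mul(add(SSZ, mul(Z, SSZ)), add(Z, SSZ)), S^4(Z))
  →2  add(mul(S(add(SZ, mul(Z, SSZ))), add(Z, SSZ)), S^4(Z))
  →3  add(add(add(Z, SSZ), mul(add(SZ, mul(Z, SSZ)), add(Z, SSZ))), S^4(Z))
  →4  add(add(SSZ, mul(add(SZ, mul(Z, SSZ)), add(Z, SSZ))), S^4(Z))
  →5  add(S(add(SZ, mul(add(SZ, mul(Z, SSZ)), add(Z, SSZ)))), S^4(Z))
  →6  S(add(add(SZ, mul(add(SZ, mul(Z, SSZ)), add(Z, SSZ))), S^4(Z)))

Answer: after 6 steps: S(add(add(SZ, mul(add(SZ, mul(Z, SSZ)), add(Z, SSZ))), S^4(Z)))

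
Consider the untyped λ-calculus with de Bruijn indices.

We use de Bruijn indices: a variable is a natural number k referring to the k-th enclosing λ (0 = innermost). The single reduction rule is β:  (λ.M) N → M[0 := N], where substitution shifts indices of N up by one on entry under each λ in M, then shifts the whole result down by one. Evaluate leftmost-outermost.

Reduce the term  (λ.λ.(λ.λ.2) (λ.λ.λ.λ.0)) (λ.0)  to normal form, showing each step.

  start: (λ.λ.(λ.λ.2) (λ.λ.λ.λ.0)) (λ.0)
  step 1: λ.(λ.λ.2) (λ.λ.λ.λ.0)
  step 2: λ.λ.1

Answer: normal form = λ.λ.1  (in 2 steps)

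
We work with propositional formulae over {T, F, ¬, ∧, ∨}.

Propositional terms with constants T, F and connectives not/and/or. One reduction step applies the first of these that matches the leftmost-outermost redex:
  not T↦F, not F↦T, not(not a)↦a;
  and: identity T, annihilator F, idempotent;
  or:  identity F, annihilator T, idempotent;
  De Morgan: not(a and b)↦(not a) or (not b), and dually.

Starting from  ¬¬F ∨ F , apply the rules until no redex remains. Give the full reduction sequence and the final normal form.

  start: ¬¬F ∨ F
  step 1: ¬¬F
  step 2: F

Answer: normal form = F  (in 2 steps)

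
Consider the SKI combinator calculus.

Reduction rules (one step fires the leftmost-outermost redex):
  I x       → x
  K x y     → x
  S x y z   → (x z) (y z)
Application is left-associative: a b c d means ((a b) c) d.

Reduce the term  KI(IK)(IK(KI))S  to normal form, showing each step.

  start: KI(IK)(IK(KI))S
  step 1: I(IK(KI))S
  step 2: IK(KI)S
  step 3: K(KI)S
  step 4: KI

Answer: normal form = KI  (in 4 steps)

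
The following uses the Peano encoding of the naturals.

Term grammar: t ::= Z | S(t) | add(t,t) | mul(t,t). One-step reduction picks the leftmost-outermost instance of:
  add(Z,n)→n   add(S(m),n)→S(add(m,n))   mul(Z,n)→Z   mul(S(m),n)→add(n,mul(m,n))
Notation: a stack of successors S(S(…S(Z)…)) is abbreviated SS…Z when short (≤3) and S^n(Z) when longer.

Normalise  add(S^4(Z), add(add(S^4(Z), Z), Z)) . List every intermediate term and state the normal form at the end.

  start: add(S^4(Z), add(add(S^4(Z), Z), Z))
  step 1: S(add(SSSZ, add(add(S^4(Z), Z), Z)))
  step 2: S(S(add(SSZ, add(add(S^4(Z), Z), Z))))
  step 3: S(S(S(add(SZ, add(add(S^4(Z), Z), Z)))))
  step 4: S(S(S(S(add(Z, add(add(S^4(Z), Z), Z))))))
  step 5: S(S(S(S(add(add(S^4(Z), Z), Z)))))
  step 6: S(S(S(S(add(S(add(SSSZ, Z)), Z)))))
  step 7: S(S(S(S(S(add(add(SSSZ, Z), Z))))))
  step 8: S(S(S(S(S(add(S(add(SSZ, Z)), Z))))))
  step 9: S(S(S(S(S(S(add(add(SSZ, Z), Z)))))))
  step 10: S(S(S(S(S(S(add(S(add(SZ, Z)), Z)))))))
  step 11: S(S(S(S(S(S(S(add(add(SZ, Z), Z))))))))
  step 12: S(S(S(S(S(S(S(add(S(add(Z, Z)), Z))))))))
  step 13: S(S(S(S(S(S(S(S(add(add(Z, Z), Z)))))))))
  step 14: S(S(S(S(S(S(S(S(add(Z, Z)))))))))
  step 15: S^8(Z)

Answer: normal form = S^8(Z)  (in 15 steps)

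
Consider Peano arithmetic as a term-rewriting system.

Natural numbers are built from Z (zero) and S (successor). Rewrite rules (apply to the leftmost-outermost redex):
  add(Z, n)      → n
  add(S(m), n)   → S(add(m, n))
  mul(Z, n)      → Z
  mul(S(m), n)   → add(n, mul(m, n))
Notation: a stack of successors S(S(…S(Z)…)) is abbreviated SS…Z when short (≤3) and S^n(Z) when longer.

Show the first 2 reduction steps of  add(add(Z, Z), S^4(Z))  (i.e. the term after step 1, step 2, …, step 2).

Answer: after 2 steps: S^4(Z)

Reduction:
  start: add(add(Z, Z), S^4(Z))
  [1] add(Z, S^4(Z))
  [2] S^4(Z)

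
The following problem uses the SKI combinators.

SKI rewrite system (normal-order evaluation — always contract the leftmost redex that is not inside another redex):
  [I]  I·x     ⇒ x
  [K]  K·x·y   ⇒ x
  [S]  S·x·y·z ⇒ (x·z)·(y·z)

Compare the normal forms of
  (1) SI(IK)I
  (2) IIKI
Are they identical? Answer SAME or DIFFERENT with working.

Answer: SAME — A ⇓ KI, B ⇓ KI

Working:
Term A:
  start: SI(IK)I
  step 1: II(IKI)
  step 2: I(IKI)
  step 3: IKI
  step 4: KI

Term B:
  start: IIKI
  step 1: IKI
  step 2: KI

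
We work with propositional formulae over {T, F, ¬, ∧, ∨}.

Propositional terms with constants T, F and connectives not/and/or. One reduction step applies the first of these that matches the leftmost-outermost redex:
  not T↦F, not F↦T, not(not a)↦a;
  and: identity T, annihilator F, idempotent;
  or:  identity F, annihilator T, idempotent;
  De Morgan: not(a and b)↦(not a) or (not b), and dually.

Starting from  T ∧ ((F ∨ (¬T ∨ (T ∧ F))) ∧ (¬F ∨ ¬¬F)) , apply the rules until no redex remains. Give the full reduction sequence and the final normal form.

  start: T ∧ ((F ∨ (¬T ∨ (T ∧ F))) ∧ (¬F ∨ ¬¬F))
  [1] (F ∨ (¬T ∨ (T ∧ F))) ∧ (¬F ∨ ¬¬F)
  [2] (¬T ∨ (T ∧ F)) ∧ (¬F ∨ ¬¬F)
  [3] (F ∨ (T ∧ F)) ∧ (¬F ∨ ¬¬F)
  [4] (T ∧ F) ∧ (¬F ∨ ¬¬F)
  [5] F ∧ (¬F ∨ ¬¬F)
  [6] F

Answer: normal form = F  (in 6 steps)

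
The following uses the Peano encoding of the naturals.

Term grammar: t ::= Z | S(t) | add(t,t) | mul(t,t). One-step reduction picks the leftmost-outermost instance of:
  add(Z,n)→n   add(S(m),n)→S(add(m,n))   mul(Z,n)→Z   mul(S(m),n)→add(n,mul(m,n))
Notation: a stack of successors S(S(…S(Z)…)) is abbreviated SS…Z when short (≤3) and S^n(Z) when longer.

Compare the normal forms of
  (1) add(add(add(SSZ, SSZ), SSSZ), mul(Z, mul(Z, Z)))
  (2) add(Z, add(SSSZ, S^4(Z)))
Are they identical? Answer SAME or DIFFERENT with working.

Answer: SAME — A ⇓ S^7(Z), B ⇓ S^7(Z)

Reduction:
Term A:
  start: add(add(add(SSZ, SSZ), SSSZ), mul(Z, mul(Z, Z)))
  →1  add(add(S(add(SZ, SSZ)), SSSZ), mul(Z, mul(Z, Z)))
  →2  add(S(add(add(SZ, SSZ), SSSZ)), mul(Z, mul(Z, Z)))
  →3  S(add(add(add(SZ, SSZ), SSSZ), mul(Z, mul(Z, Z))))
  →4  S(add(add(S(add(Z, SSZ)), SSSZ), mul(Z, mul(Z, Z))))
  →5  S(add(S(add(add(Z, SSZ), SSSZ)), mul(Z, mul(Z, Z))))
  →6  S(S(add(add(add(Z, SSZ), SSSZ), mul(Z, mul(Z, Z)))))
  →7  S(S(add(add(SSZ, SSSZ), mul(Z, mul(Z, Z)))))
  →8  S(S(add(S(add(SZ, SSSZ)), mul(Z, mul(Z, Z)))))
  →9  S(S(S(add(add(SZ, SSSZ), mul(Z, mul(Z, Z))))))
  →10  S(S(S(add(S(add(Z, SSSZ)), mul(Z, mul(Z, Z))))))
  →11  S(S(S(S(add(add(Z, SSSZ), mul(Z, mul(Z, Z)))))))
  →12  S(S(S(S(add(SSSZ, mul(Z, mul(Z, Z)))))))
  →13  S(S(S(S(S(add(SSZ, mul(Z, mul(Z, Z))))))))
  →14  S(S(S(S(S(S(add(SZ, mul(Z, mul(Z, Z)))))))))
  →15  S(S(S(S(S(S(S(add(Z, mul(Z, mul(Z, Z))))))))))
  →16  S(S(S(S(S(S(S(mul(Z, mul(Z, Z)))))))))
  →17  S^7(Z)

Term B:
  start: add(Z, add(SSSZ, S^4(Z)))
  →1  add(SSSZ, S^4(Z))
  →2  S(add(SSZ, S^4(Z)))
  →3  S(S(add(SZ, S^4(Z))))
  →4  S(S(S(add(Z, S^4(Z)))))
  →5  S^7(Z)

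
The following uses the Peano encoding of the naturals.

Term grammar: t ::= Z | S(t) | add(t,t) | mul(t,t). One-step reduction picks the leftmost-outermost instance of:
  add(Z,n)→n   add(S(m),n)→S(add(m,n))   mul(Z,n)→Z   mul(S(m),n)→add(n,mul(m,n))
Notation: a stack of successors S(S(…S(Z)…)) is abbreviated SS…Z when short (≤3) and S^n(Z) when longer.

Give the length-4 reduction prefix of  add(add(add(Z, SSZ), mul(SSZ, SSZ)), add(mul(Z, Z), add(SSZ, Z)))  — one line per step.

  start: add(add(add(Z, SSZ), mul(SSZ, SSZ)), add(mul(Z, Z), add(SSZ, Z)))
  →1  add(add(SSZ, mul(SSZ, SSZ)), add(mul(Z, Z), add(SSZ, Z)))
  →2  add(S(add(SZ, mul(SSZ, SSZ))), add(mul(Z, Z), add(SSZ, Z)))
  →3  S(add(add(SZ, mul(SSZ, SSZ)), add(mul(Z, Z), add(SSZ, Z))))
  →4  S(add(S(add(Z, mul(SSZ, SSZ))), add(mul(Z, Z), add(SSZ, Z))))

Answer: after 4 steps: S(add(S(add(Z, mul(SSZ, SSZ))), add(mul(Z, Z), add(SSZ, Z))))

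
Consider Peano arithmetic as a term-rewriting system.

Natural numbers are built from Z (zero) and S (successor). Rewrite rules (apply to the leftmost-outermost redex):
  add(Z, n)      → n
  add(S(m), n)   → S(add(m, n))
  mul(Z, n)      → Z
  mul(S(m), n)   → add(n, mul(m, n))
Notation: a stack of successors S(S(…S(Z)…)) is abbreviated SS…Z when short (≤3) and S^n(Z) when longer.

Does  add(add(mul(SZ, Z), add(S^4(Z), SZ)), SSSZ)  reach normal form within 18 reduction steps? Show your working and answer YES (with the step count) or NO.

Answer: YES — reaches normal form S^8(Z) in 15 ≤ 18 steps

Working:
  start: add(add(mul(SZ, Z), add(S^4(Z), SZ)), SSSZ)
  [1] add(add(add(Z, mul(Z, Z)), add(S^4(Z), SZ)), SSSZ)
  [2] add(add(mul(Z, Z), add(S^4(Z), SZ)), SSSZ)
  [3] add(add(Z, add(S^4(Z), SZ)), SSSZ)
  [4] add(add(S^4(Z), SZ), SSSZ)
  [5] add(S(add(SSSZ, SZ)), SSSZ)
  [6] S(add(add(SSSZ, SZ), SSSZ))
  [7] S(add(S(add(SSZ, SZ)), SSSZ))
  [8] S(S(add(add(SSZ, SZ), SSSZ)))
  [9] S(S(add(S(add(SZ, SZ)), SSSZ)))
  [10] S(S(S(add(add(SZ, SZ), SSSZ))))
  [11] S(S(S(add(S(add(Z, SZ)), SSSZ))))
  [12] S(S(S(S(add(add(Z, SZ), SSSZ)))))
  [13] S(S(S(S(add(SZ, SSSZ)))))
  [14] S(S(S(S(S(add(Z, SSSZ))))))
  [15] S^8(Z)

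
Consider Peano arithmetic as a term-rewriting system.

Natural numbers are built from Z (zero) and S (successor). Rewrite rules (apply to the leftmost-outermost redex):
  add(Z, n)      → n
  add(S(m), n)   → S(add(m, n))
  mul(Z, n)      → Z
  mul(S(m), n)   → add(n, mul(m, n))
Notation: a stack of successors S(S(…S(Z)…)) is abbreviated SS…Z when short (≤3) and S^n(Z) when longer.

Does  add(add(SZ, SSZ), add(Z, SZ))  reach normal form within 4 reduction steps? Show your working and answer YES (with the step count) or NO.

Answer: NO — after 4 steps the term is S(S(add(SZ, add(Z, SZ)))), not yet normal

Reduction:
  start: add(add(SZ, SSZ), add(Z, SZ))
  step 1: add(S(add(Z, SSZ)), add(Z, SZ))
  step 2: S(add(add(Z, SSZ), add(Z, SZ)))
  step 3: S(add(SSZ, add(Z, SZ)))
  step 4: S(S(add(SZ, add(Z, SZ))))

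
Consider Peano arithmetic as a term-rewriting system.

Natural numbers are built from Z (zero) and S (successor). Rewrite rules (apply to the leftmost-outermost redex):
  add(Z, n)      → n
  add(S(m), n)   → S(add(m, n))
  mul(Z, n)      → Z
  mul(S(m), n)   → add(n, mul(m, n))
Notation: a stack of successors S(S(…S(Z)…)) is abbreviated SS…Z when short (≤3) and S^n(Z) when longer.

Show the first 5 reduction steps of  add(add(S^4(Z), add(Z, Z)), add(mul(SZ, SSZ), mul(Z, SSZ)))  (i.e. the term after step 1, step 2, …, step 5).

Answer: after 5 steps: S(S(add(S(add(SZ, add(Z, Z))), add(mul(SZ, SSZ), mul(Z, SSZ)))))

Reduction:
  start: add(add(S^4(Z), add(Z, Z)), add(mul(SZ, SSZ), mul(Z, SSZ)))
  [1] add(S(add(SSSZ, add(Z, Z))), add(mul(SZ, SSZ), mul(Z, SSZ)))
  [2] S(add(add(SSSZ, add(Z, Z)), add(mul(SZ, SSZ), mul(Z, SSZ))))
  [3] S(add(S(add(SSZ, add(Z, Z))), add(mul(SZ, SSZ), mul(Z, SSZ))))
  [4] S(S(add(add(SSZ, add(Z, Z)), add(mul(SZ, SSZ), mul(Z, SSZ)))))
  [5] S(S(add(S(add(SZ, add(Z, Z))), add(mul(SZ, SSZ), mul(Z, SSZ)))))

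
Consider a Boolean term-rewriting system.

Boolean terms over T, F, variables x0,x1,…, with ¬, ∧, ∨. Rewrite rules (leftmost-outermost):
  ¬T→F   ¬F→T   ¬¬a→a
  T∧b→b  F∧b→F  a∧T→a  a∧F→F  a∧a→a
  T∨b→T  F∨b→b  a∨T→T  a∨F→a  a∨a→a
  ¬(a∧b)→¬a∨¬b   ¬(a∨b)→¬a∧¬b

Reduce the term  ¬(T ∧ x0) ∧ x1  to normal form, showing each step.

Answer: normal form = ¬x0 ∧ x1  (in 3 steps)

Working:
  start: ¬(T ∧ x0) ∧ x1
  →1  (¬T ∨ ¬x0) ∧ x1
  →2  (F ∨ ¬x0) ∧ x1
  →3  ¬x0 ∧ x1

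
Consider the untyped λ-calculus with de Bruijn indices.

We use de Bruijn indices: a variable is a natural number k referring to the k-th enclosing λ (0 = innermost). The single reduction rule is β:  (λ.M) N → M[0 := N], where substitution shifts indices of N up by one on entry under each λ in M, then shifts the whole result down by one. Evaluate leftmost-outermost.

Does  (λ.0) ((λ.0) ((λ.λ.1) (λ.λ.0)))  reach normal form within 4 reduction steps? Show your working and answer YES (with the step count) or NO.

  start: (λ.0) ((λ.0) ((λ.λ.1) (λ.λ.0)))
  [1] (λ.0) ((λ.λ.1) (λ.λ.0))
  [2] (λ.λ.1) (λ.λ.0)
  [3] λ.λ.λ.0

Answer: YES — reaches normal form λ.λ.λ.0 in 3 ≤ 4 steps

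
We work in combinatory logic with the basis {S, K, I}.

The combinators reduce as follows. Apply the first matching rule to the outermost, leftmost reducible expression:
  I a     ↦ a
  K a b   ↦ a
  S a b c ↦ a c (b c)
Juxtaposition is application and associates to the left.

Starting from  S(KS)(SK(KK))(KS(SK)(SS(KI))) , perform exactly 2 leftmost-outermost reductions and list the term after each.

  start: S(KS)(SK(KK))(KS(SK)(SS(KI)))
  →1  KS(KS(SK)(SS(KI)))(SK(KK)(KS(SK)(SS(KI))))
  →2  S(SK(KK)(KS(SK)(SS(KI))))

Answer: after 2 steps: S(SK(KK)(KS(SK)(SS(KI))))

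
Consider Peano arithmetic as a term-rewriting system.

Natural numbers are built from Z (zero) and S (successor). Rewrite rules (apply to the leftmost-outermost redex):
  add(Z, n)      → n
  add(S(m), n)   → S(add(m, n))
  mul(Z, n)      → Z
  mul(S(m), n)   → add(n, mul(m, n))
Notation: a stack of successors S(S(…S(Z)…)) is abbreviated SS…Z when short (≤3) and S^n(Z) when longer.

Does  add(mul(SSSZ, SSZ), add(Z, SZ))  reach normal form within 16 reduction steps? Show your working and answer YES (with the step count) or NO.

Answer: NO — after 16 steps the term is S(S(S(S(S(add(S(add(Z, mul(Z, SSZ))), add(Z, SZ))))))), not yet normal

Reduction:
  start: add(mul(SSSZ, SSZ), add(Z, SZ))
  step 1: add(add(SSZ, mul(SSZ, SSZ)), add(Z, SZ))
  step 2: add(S(add(SZ, mul(SSZ, SSZ))), add(Z, SZ))
  step 3: S(add(add(SZ, mul(SSZ, SSZ)), add(Z, SZ)))
  step 4: S(add(S(add(Z, mul(SSZ, SSZ))), add(Z, SZ)))
  step 5: S(S(add(add(Z, mul(SSZ, SSZ)), add(Z, SZ))))
  step 6: S(S(add(mul(SSZ, SSZ), add(Z, SZ))))
  step 7: S(S(add(add(SSZ, mul(SZ, SSZ)), add(Z, SZ))))
  step 8: S(S(add(S(add(SZ, mul(SZ, SSZ))), add(Z, SZ))))
  step 9: S(S(S(add(add(SZ, mul(SZ, SSZ)), add(Z, SZ)))))
  step 10: S(S(S(add(S(add(Z, mul(SZ, SSZ))), add(Z, SZ)))))
  step 11: S(S(S(S(add(add(Z, mul(SZ, SSZ)), add(Z, SZ))))))
  step 12: S(S(S(S(add(mul(SZ, SSZ), add(Z, SZ))))))
  step 13: S(S(S(S(add(add(SSZ, mul(Z, SSZ)), add(Z, SZ))))))
  step 14: S(S(S(S(add(S(add(SZ, mul(Z, SSZ))), add(Z, SZ))))))
  step 15: S(S(S(S(S(add(add(SZ, mul(Z, SSZ)), add(Z, SZ)))))))
  step 16: S(S(S(S(S(add(S(add(Z, mul(Z, SSZ))), add(Z, SZ)))))))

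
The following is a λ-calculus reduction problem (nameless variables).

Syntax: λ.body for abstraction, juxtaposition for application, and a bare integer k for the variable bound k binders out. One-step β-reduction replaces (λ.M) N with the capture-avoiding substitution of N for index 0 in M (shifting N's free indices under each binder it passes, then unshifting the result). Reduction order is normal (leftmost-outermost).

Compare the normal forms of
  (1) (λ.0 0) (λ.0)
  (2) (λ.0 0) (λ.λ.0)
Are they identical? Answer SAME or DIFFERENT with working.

Term A:
  start: (λ.0 0) (λ.0)
  step 1: (λ.0) (λ.0)
  step 2: λ.0

Term B:
  start: (λ.0 0) (λ.λ.0)
  step 1: (λ.λ.0) (λ.λ.0)
  step 2: λ.0

Answer: SAME — A ⇓ λ.0, B ⇓ λ.0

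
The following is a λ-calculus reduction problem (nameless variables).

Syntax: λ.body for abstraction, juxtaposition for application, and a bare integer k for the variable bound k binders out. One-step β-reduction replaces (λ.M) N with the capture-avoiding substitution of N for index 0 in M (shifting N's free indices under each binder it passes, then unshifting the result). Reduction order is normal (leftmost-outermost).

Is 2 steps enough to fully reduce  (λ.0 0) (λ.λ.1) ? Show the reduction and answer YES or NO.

  start: (λ.0 0) (λ.λ.1)
  →1  (λ.λ.1) (λ.λ.1)
  →2  λ.λ.λ.1

Answer: YES — reaches normal form λ.λ.λ.1 in 2 ≤ 2 steps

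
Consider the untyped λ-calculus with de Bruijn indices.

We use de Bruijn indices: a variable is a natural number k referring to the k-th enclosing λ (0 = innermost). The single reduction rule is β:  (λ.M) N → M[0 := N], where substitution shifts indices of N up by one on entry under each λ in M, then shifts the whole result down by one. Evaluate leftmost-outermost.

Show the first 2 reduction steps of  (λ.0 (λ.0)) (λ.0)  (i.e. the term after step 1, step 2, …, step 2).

Answer: after 2 steps: λ.0

Reduction:
  start: (λ.0 (λ.0)) (λ.0)
  →1  (λ.0) (λ.0)
  →2  λ.0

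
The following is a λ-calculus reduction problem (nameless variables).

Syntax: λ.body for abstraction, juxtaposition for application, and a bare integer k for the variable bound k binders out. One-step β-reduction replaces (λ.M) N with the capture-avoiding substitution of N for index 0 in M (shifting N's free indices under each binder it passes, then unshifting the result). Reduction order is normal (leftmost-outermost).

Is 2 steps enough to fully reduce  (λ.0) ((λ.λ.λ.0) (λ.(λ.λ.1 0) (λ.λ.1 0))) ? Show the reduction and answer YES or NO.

Answer: YES — reaches normal form λ.λ.0 in 2 ≤ 2 steps

Derivation:
  start: (λ.0) ((λ.λ.λ.0) (λ.(λ.λ.1 0) (λ.λ.1 0)))
  step 1: (λ.λ.λ.0) (λ.(λ.λ.1 0) (λ.λ.1 0))
  step 2: λ.λ.0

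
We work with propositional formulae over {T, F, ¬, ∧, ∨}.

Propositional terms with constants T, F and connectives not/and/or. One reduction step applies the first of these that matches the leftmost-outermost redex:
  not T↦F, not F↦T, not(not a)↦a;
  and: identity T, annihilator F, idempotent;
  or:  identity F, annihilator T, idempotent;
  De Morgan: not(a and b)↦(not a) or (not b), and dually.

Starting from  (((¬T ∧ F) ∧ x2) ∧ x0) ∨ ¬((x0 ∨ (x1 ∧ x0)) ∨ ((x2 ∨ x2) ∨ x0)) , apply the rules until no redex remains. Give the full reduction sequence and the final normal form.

  start: (((¬T ∧ F) ∧ x2) ∧ x0) ∨ ¬((x0 ∨ (x1 ∧ x0)) ∨ ((x2 ∨ x2) ∨ x0))
  step 1: ((F ∧ x2) ∧ x0) ∨ ¬((x0 ∨ (x1 ∧ x0)) ∨ ((x2 ∨ x2) ∨ x0))
  step 2: (F ∧ x0) ∨ ¬((x0 ∨ (x1 ∧ x0)) ∨ ((x2 ∨ x2) ∨ x0))
  step 3: F ∨ ¬((x0 ∨ (x1 ∧ x0)) ∨ ((x2 ∨ x2) ∨ x0))
  step 4: ¬((x0 ∨ (x1 ∧ x0)) ∨ ((x2 ∨ x2) ∨ x0))
  step 5: ¬(x0 ∨ (x1 ∧ x0)) ∧ ¬((x2 ∨ x2) ∨ x0)
  step 6: (¬x0 ∧ ¬(x1 ∧ x0)) ∧ ¬((x2 ∨ x2) ∨ x0)
  step 7: (¬x0 ∧ (¬x1 ∨ ¬x0)) ∧ ¬((x2 ∨ x2) ∨ x0)
  step 8: (¬x0 ∧ (¬x1 ∨ ¬x0)) ∧ (¬(x2 ∨ x2) ∧ ¬x0)
  step 9: (¬x0 ∧ (¬x1 ∨ ¬x0)) ∧ ((¬x2 ∧ ¬x2) ∧ ¬x0)
  step 10: (¬x0 ∧ (¬x1 ∨ ¬x0)) ∧ (¬x2 ∧ ¬x0)

Answer: normal form = (¬x0 ∧ (¬x1 ∨ ¬x0)) ∧ (¬x2 ∧ ¬x0)  (in 10 steps)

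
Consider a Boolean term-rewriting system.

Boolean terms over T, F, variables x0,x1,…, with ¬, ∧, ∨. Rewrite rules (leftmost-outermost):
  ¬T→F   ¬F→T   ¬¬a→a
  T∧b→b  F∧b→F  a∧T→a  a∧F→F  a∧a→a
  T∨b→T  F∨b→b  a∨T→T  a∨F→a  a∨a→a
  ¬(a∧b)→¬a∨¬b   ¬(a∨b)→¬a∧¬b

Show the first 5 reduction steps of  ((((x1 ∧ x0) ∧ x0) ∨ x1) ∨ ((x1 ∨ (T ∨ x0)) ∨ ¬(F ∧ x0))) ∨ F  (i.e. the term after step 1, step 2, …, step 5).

Answer: after 5 steps: T

Derivation:
  start: ((((x1 ∧ x0) ∧ x0) ∨ x1) ∨ ((x1 ∨ (T ∨ x0)) ∨ ¬(F ∧ x0))) ∨ F
  [1] (((x1 ∧ x0) ∧ x0) ∨ x1) ∨ ((x1 ∨ (T ∨ x0)) ∨ ¬(F ∧ x0))
  [2] (((x1 ∧ x0) ∧ x0) ∨ x1) ∨ ((x1 ∨ T) ∨ ¬(F ∧ x0))
  [3] (((x1 ∧ x0) ∧ x0) ∨ x1) ∨ (T ∨ ¬(F ∧ x0))
  [4] (((x1 ∧ x0) ∧ x0) ∨ x1) ∨ T
  [5] T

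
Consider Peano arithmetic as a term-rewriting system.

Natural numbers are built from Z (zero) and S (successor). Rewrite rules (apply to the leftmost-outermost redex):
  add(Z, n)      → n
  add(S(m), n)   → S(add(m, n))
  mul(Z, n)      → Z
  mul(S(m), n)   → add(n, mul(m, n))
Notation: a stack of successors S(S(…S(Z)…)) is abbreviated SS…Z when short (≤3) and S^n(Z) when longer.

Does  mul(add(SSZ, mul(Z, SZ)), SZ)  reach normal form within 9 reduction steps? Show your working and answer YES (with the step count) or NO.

  start: mul(add(SSZ, mul(Z, SZ)), SZ)
  step 1: mul(S(add(SZ, mul(Z, SZ))), SZ)
  step 2: add(SZ, mul(add(SZ, mul(Z, SZ)), SZ))
  step 3: S(add(Z, mul(add(SZ, mul(Z, SZ)), SZ)))
  step 4: S(mul(add(SZ, mul(Z, SZ)), SZ))
  step 5: S(mul(S(add(Z, mul(Z, SZ))), SZ))
  step 6: S(add(SZ, mul(add(Z, mul(Z, SZ)), SZ)))
  step 7: S(S(add(Z, mul(add(Z, mul(Z, SZ)), SZ))))
  step 8: S(S(mul(add(Z, mul(Z, SZ)), SZ)))
  step 9: S(S(mul(mul(Z, SZ), SZ)))

Answer: NO — after 9 steps the term is S(S(mul(mul(Z, SZ), SZ))), not yet normal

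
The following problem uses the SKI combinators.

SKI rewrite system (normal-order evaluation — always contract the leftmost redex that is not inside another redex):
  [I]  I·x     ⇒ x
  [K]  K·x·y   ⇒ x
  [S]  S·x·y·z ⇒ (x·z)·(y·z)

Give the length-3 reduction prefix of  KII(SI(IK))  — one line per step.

  start: KII(SI(IK))
  [1] I(SI(IK))
  [2] SI(IK)
  [3] SIK

Answer: after 3 steps: SIK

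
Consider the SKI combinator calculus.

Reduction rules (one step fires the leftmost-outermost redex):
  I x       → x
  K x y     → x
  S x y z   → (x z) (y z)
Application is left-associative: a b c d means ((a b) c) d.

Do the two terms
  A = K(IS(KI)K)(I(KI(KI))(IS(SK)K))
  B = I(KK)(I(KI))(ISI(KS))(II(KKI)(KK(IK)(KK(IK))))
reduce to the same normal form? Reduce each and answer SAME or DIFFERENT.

Answer: DIFFERENT — A ⇓ S(KI)K, B ⇓ SI(KS)

Working:
Term A:
  start: K(IS(KI)K)(I(KI(KI))(IS(SK)K))
  [1] IS(KI)K
  [2] S(KI)K

Term B:
  start: I(KK)(I(KI))(ISI(KS))(II(KKI)(KK(IK)(KK(IK))))
  [1] KK(I(KI))(ISI(KS))(II(KKI)(KK(IK)(KK(IK))))
  [2] K(ISI(KS))(II(KKI)(KK(IK)(KK(IK))))
  [3] ISI(KS)
  [4] SI(KS)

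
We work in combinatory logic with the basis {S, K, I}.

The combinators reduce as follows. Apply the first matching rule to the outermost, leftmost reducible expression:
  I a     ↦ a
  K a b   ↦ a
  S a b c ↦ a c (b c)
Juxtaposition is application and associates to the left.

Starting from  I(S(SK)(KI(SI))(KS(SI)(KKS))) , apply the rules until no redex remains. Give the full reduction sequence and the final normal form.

  start: I(S(SK)(KI(SI))(KS(SI)(KKS)))
  [1] S(SK)(KI(SI))(KS(SI)(KKS))
  [2] SK(KS(SI)(KKS))(KI(SI)(KS(SI)(KKS)))
  [3] K(KI(SI)(KS(SI)(KKS)))(KS(SI)(KKS)(KI(SI)(KS(SI)(KKS))))
  [4] KI(SI)(KS(SI)(KKS))
  [5] I(KS(SI)(KKS))
  [6] KS(SI)(KKS)
  [7] S(KKS)
  [8] SK

Answer: normal form = SK  (in 8 steps)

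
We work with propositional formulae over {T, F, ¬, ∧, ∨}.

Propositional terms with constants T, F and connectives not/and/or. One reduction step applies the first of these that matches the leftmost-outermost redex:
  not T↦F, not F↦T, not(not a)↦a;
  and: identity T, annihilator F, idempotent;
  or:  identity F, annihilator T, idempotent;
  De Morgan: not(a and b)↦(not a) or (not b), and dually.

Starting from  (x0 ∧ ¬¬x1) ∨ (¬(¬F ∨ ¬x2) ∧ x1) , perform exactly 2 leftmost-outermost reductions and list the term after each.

  start: (x0 ∧ ¬¬x1) ∨ (¬(¬F ∨ ¬x2) ∧ x1)
  step 1: (x0 ∧ x1) ∨ (¬(¬F ∨ ¬x2) ∧ x1)
  step 2: (x0 ∧ x1) ∨ ((¬¬F ∧ ¬¬x2) ∧ x1)

Answer: after 2 steps: (x0 ∧ x1) ∨ ((¬¬F ∧ ¬¬x2) ∧ x1)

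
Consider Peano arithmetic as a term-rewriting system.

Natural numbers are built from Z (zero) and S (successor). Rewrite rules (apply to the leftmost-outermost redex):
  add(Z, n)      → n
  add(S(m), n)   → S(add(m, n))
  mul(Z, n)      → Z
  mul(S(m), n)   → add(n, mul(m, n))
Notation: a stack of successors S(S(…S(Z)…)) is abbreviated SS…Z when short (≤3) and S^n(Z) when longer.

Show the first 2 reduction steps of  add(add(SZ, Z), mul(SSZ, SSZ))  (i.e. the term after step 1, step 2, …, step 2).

  start: add(add(SZ, Z), mul(SSZ, SSZ))
  →1  add(S(add(Z, Z)), mul(SSZ, SSZ))
  →2  S(add(add(Z, Z), mul(SSZ, SSZ)))

Answer: after 2 steps: S(add(add(Z, Z), mul(SSZ, SSZ)))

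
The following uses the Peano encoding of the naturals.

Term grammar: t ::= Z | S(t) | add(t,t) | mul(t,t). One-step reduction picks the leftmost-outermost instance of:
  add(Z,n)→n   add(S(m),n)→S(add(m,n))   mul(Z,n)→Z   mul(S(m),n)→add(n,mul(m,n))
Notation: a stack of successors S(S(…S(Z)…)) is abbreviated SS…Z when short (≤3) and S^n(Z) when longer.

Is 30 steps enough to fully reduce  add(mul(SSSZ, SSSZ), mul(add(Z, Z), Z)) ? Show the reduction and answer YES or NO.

Answer: YES — reaches normal form S^9(Z) in 28 ≤ 30 steps

Working:
  start: add(mul(SSSZ, SSSZ), mul(add(Z, Z), Z))
  step 1: add(add(SSSZ, mul(SSZ, SSSZ)), mul(add(Z, Z), Z))
  step 2: add(S(add(SSZ, mul(SSZ, SSSZ))), mul(add(Z, Z), Z))
  step 3: S(add(add(SSZ, mul(SSZ, SSSZ)), mul(add(Z, Z), Z)))
  step 4: S(add(S(add(SZ, mul(SSZ, SSSZ))), mul(add(Z, Z), Z)))
  step 5: S(S(add(add(SZ, mul(SSZ, SSSZ)), mul(add(Z, Z), Z))))
  step 6: S(S(add(S(add(Z, mul(SSZ, SSSZ))), mul(add(Z, Z), Z))))
  step 7: S(S(S(add(add(Z, mul(SSZ, SSSZ)), mul(add(Z, Z), Z)))))
  step 8: S(S(S(add(mul(SSZ, SSSZ), mul(add(Z, Z), Z)))))
  step 9: S(S(S(add(add(SSSZ, mul(SZ, SSSZ)), mul(add(Z, Z), Z)))))
  step 10: S(S(S(add(S(add(SSZ, mul(SZ, SSSZ))), mul(add(Z, Z), Z)))))
  step 11: S(S(S(S(add(add(SSZ, mul(SZ, SSSZ)), mul(add(Z, Z), Z))))))
  step 12: S(S(S(S(add(S(add(SZ, mul(SZ, SSSZ))), mul(add(Z, Z), Z))))))
  step 13: S(S(S(S(S(add(add(SZ, mul(SZ, SSSZ)), mul(add(Z, Z), Z)))))))
  step 14: S(S(S(S(S(add(S(add(Z, mul(SZ, SSSZ))), mul(add(Z, Z), Z)))))))
  step 15: S(S(S(S(S(S(add(add(Z, mul(SZ, SSSZ)), mul(add(Z, Z), Z))))))))
  step 16: S(S(S(S(S(S(add(mul(SZ, SSSZ), mul(add(Z, Z), Z))))))))
  step 17: S(S(S(S(S(S(add(add(SSSZ, mul(Z, SSSZ)), mul(add(Z, Z), Z))))))))
  step 18: S(S(S(S(S(S(add(S(add(SSZ, mul(Z, SSSZ))), mul(add(Z, Z), Z))))))))
  step 19: S(S(S(S(S(S(S(add(add(SSZ, mul(Z, SSSZ)), mul(add(Z, Z), Z)))))))))
  step 20: S(S(S(S(S(S(S(add(S(add(SZ, mul(Z, SSSZ))), mul(add(Z, Z), Z)))))))))
  step 21: S(S(S(S(S(S(S(S(add(add(SZ, mul(Z, SSSZ)), mul(add(Z, Z), Z))))))))))
  step 22: S(S(S(S(S(S(S(S(add(S(add(Z, mul(Z, SSSZ))), mul(add(Z, Z), Z))))))))))
  step 23: S(S(S(S(S(S(S(S(S(add(add(Z, mul(Z, SSSZ)), mul(add(Z, Z), Z)))))))))))
  step 24: S(S(S(S(S(S(S(S(S(add(mul(Z, SSSZ), mul(add(Z, Z), Z)))))))))))
  step 25: S(S(S(S(S(S(S(S(S(add(Z, mul(add(Z, Z), Z)))))))))))
  step 26: S(S(S(S(S(S(S(S(S(mul(add(Z, Z), Z))))))))))
  step 27: S(S(S(S(S(S(S(S(S(mul(Z, Z))))))))))
  step 28: S^9(Z)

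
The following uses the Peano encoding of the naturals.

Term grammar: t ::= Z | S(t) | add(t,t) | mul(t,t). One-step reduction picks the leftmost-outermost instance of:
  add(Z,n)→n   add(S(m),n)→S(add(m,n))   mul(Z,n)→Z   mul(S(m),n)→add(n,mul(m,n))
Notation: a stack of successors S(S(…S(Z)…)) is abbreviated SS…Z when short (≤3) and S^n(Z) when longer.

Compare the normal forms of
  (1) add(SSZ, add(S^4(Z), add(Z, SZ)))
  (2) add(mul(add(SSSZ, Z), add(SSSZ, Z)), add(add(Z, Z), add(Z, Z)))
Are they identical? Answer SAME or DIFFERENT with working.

Answer: DIFFERENT — A ⇓ S^7(Z), B ⇓ S^9(Z)

Working:
Term A:
  start: add(SSZ, add(S^4(Z), add(Z, SZ)))
  →1  S(add(SZ, add(S^4(Z), add(Z, SZ))))
  →2  S(S(add(Z, add(S^4(Z), add(Z, SZ)))))
  →3  S(S(add(S^4(Z), add(Z, SZ))))
  →4  S(S(S(add(SSSZ, add(Z, SZ)))))
  →5  S(S(S(S(add(SSZ, add(Z, SZ))))))
  →6  S(S(S(S(S(add(SZ, add(Z, SZ)))))))
  →7  S(S(S(S(S(S(add(Z, add(Z, SZ))))))))
  →8  S(S(S(S(S(S(add(Z, SZ)))))))
  →9  S^7(Z)

Term B:
  start: add(mul(add(SSSZ, Z), add(SSSZ, Z)), add(add(Z, Z), add(Z, Z)))
  →1  add(mul(S(add(SSZ, Z)), add(SSSZ, Z)), add(add(Z, Z), add(Z, Z)))
  →2  add(add(add(SSSZ, Z), mul(add(SSZ, Z), add(SSSZ, Z))), add(add(Z, Z), add(Z, Z)))
  →3  add(add(S(add(SSZ, Z)), mul(add(SSZ, Z), add(SSSZ, Z))), add(add(Z, Z), add(Z, Z)))
  →4  add(S(add(add(SSZ, Z), mul(add(SSZ, Z), add(SSSZ, Z)))), add(add(Z, Z), add(Z, Z)))
  →5  S(add(add(add(SSZ, Z), mul(add(SSZ, Z), add(SSSZ, Z))), add(add(Z, Z), add(Z, Z))))
  →6  S(add(add(S(add(SZ, Z)), mul(add(SSZ, Z), add(SSSZ, Z))), add(add(Z, Z), add(Z, Z))))
  →7  S(add(S(add(add(SZ, Z), mul(add(SSZ, Z), add(SSSZ, Z)))), add(add(Z, Z), add(Z, Z))))
  →8  S(S(add(add(add(SZ, Z), mul(add(SSZ, Z), add(SSSZ, Z))), add(add(Z, Z), add(Z, Z)))))
  →9  S(S(add(add(S(add(Z, Z)), mul(add(SSZ, Z), add(SSSZ, Z))), add(add(Z, Z), add(Z, Z)))))
  →10  S(S(add(S(add(add(Z, Z), mul(add(SSZ, Z), add(SSSZ, Z)))), add(add(Z, Z), add(Z, Z)))))
  →11  S(S(S(add(add(add(Z, Z), mul(add(SSZ, Z), add(SSSZ, Z))), add(add(Z, Z), add(Z, Z))))))
  →12  S(S(S(add(add(Z, mul(add(SSZ, Z), add(SSSZ, Z))), add(add(Z, Z), add(Z, Z))))))
  →13  S(S(S(add(mul(add(SSZ, Z), add(SSSZ, Z)), add(add(Z, Z), add(Z, Z))))))
  →14  S(S(S(add(mul(S(add(SZ, Z)), add(SSSZ, Z)), add(add(Z, Z), add(Z, Z))))))
  →15  S(S(S(add(add(add(SSSZ, Z), mul(add(SZ, Z), add(SSSZ, Z))), add(add(Z, Z), add(Z, Z))))))
  →16  S(S(S(add(add(S(add(SSZ, Z)), mul(add(SZ, Z), add(SSSZ, Z))), add(add(Z, Z), add(Z, Z))))))
  →17  S(S(S(add(S(add(add(SSZ, Z), mul(add(SZ, Z), add(SSSZ, Z)))), add(add(Z, Z), add(Z, Z))))))
  →18  S(S(S(S(add(add(add(SSZ, Z), mul(add(SZ, Z), add(SSSZ, Z))), add(add(Z, Z), add(Z, Z)))))))
  →19  S(S(S(S(add(add(S(add(SZ, Z)), mul(add(SZ, Z), add(SSSZ, Z))), add(add(Z, Z), add(Z, Z)))))))
  →20  S(S(S(S(add(S(add(add(SZ, Z), mul(add(SZ, Z), add(SSSZ, Z)))), add(add(Z, Z), add(Z, Z)))))))
  →21  S(S(S(S(S(add(add(add(SZ, Z), mul(add(SZ, Z), add(SSSZ, Z))), add(add(Z, Z), add(Z, Z))))))))
  →22  S(S(S(S(S(add(add(S(add(Z, Z)), mul(add(SZ, Z), add(SSSZ, Z))), add(add(Z, Z), add(Z, Z))))))))
  →23  S(S(S(S(S(add(S(add(add(Z, Z), mul(add(SZ, Z), add(SSSZ, Z)))), add(add(Z, Z), add(Z, Z))))))))
  →24  S(S(S(S(S(S(add(add(add(Z, Z), mul(add(SZ, Z), add(SSSZ, Z))), add(add(Z, Z), add(Z, Z)))))))))
  →25  S(S(S(S(S(S(add(add(Z, mul(add(SZ, Z), add(SSSZ, Z))), add(add(Z, Z), add(Z, Z)))))))))
  →26  S(S(S(S(S(S(add(mul(add(SZ, Z), add(SSSZ, Z)), add(add(Z, Z), add(Z, Z)))))))))
  →27  S(S(S(S(S(S(add(mul(S(add(Z, Z)), add(SSSZ, Z)), add(add(Z, Z), add(Z, Z)))))))))
  →28  S(S(S(S(S(S(add(add(add(SSSZ, Z), mul(add(Z, Z), add(SSSZ, Z))), add(add(Z, Z), add(Z, Z)))))))))
  →29  S(S(S(S(S(S(add(add(S(add(SSZ, Z)), mul(add(Z, Z), add(SSSZ, Z))), add(add(Z, Z), add(Z, Z)))))))))
  →30  S(S(S(S(S(S(add(S(add(add(SSZ, Z), mul(add(Z, Z), add(SSSZ, Z)))), add(add(Z, Z), add(Z, Z)))))))))
  →31  S(S(S(S(S(S(S(add(add(add(SSZ, Z), mul(add(Z, Z), add(SSSZ, Z))), add(add(Z, Z), add(Z, Z))))))))))
  →32  S(S(S(S(S(S(S(add(add(S(add(SZ, Z)), mul(add(Z, Z), add(SSSZ, Z))), add(add(Z, Z), add(Z, Z))))))))))
  →33  S(S(S(S(S(S(S(add(S(add(add(SZ, Z), mul(add(Z, Z), add(SSSZ, Z)))), add(add(Z, Z), add(Z, Z))))))))))
  →34  S(S(S(S(S(S(S(S(add(add(add(SZ, Z), mul(add(Z, Z), add(SSSZ, Z))), add(add(Z, Z), add(Z, Z)))))))))))
  →35  S(S(S(S(S(S(S(S(add(add(S(add(Z, Z)), mul(add(Z, Z), add(SSSZ, Z))), add(add(Z, Z), add(Z, Z)))))))))))
  →36  S(S(S(S(S(S(S(S(add(S(add(add(Z, Z), mul(add(Z, Z), add(SSSZ, Z)))), add(add(Z, Z), add(Z, Z)))))))))))
  →37  S(S(S(S(S(S(S(S(S(add(add(add(Z, Z), mul(add(Z, Z), add(SSSZ, Z))), add(add(Z, Z), add(Z, Z))))))))))))
  →38  S(S(S(S(S(S(S(S(S(add(add(Z, mul(add(Z, Z), add(SSSZ, Z))), add(add(Z, Z), add(Z, Z))))))))))))
  →39  S(S(S(S(S(S(S(S(S(add(mul(add(Z, Z), add(SSSZ, Z)), add(add(Z, Z), add(Z, Z))))))))))))
  →40  S(S(S(S(S(S(S(S(S(add(mul(Z, add(SSSZ, Z)), add(add(Z, Z), add(Z, Z))))))))))))
  →41  S(S(S(S(S(S(S(S(S(add(Z, add(add(Z, Z), add(Z, Z))))))))))))
  →42  S(S(S(S(S(S(S(S(S(add(add(Z, Z), add(Z, Z)))))))))))
  →43  S(S(S(S(S(S(S(S(S(add(Z, add(Z, Z)))))))))))
  →44  S(S(S(S(S(S(S(S(S(add(Z, Z))))))))))
  →45  S^9(Z)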